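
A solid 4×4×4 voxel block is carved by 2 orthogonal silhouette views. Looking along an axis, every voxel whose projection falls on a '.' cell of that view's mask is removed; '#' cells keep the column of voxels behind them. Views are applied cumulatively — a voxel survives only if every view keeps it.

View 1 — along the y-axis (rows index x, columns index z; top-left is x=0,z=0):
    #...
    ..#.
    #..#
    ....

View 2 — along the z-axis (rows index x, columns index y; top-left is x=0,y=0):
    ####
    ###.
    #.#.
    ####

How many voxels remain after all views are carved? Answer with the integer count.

before carving: 64 voxels (4×4×4)
carve view 1 (along y, XZ-mask fill 4/16): 16 voxels remain
carve view 2 (along z, XY-mask fill 13/16): 11 voxels remain

remaining voxels: 11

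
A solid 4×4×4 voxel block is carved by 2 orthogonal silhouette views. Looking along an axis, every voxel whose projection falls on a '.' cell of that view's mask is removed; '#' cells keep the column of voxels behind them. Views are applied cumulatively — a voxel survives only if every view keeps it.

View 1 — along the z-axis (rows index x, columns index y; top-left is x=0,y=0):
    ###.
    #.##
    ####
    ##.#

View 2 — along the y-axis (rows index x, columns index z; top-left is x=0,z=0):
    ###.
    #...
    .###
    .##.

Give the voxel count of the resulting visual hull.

remaining voxels: 30

before carving: 64 voxels (4×4×4)
step 1: project along z, AND mask (13/16) → |grid| = 52
step 2: project along y, AND mask (9/16) → |grid| = 30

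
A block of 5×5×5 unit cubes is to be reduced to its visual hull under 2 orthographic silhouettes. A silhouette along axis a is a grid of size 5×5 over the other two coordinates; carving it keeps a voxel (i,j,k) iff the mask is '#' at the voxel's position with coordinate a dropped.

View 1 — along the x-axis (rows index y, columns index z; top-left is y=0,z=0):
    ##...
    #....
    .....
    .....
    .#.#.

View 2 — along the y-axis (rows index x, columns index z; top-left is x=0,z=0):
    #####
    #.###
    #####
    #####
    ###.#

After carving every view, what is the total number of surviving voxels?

start: 5×5×5 = 125 voxels
V1 x: intersect with YZ mask (5 set) -- 25 left
V2 y: intersect with XZ mask (23 set) -- 22 left

|visual hull| = 22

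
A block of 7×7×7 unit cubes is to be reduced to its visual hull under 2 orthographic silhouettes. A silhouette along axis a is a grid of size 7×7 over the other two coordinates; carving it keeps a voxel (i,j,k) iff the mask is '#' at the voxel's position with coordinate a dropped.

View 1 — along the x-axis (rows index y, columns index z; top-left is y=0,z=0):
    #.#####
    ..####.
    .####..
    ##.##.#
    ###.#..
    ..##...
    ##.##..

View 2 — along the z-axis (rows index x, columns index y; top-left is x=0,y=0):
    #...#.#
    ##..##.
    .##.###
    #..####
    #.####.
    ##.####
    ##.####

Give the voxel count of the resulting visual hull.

full grid |V| = 343
V1 x: intersect with YZ mask (29 set) -- 203 left
V2 z: intersect with XY mask (34 set) -- 140 left

|visual hull| = 140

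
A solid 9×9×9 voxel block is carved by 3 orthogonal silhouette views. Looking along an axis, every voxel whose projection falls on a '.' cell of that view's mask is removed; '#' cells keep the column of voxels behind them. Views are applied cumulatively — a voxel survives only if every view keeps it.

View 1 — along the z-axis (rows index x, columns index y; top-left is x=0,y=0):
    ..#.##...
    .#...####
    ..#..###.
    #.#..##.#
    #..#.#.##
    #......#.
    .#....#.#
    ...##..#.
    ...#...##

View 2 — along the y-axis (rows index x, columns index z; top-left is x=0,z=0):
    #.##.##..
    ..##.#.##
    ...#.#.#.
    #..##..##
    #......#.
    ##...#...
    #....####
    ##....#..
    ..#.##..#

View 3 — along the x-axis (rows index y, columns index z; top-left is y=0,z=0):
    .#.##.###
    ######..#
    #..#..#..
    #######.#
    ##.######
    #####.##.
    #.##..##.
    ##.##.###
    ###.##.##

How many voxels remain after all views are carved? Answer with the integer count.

start: 9×9×9 = 729 voxels
[1] z-view keeps 33 columns → grid now 297
[2] y-view keeps 35 columns → grid now 129
[3] x-view keeps 58 columns → grid now 92

|visual hull| = 92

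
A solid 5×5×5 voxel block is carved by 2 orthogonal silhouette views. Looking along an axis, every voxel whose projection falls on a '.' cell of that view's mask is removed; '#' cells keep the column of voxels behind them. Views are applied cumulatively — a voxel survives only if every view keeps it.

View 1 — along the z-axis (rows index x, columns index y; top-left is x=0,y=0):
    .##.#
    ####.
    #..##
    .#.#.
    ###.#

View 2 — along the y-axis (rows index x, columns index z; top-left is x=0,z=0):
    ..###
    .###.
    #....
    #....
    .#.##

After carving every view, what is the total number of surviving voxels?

38 voxels

start: 5×5×5 = 125 voxels
step 1: project along z, AND mask (16/25) → |grid| = 80
step 2: project along y, AND mask (11/25) → |grid| = 38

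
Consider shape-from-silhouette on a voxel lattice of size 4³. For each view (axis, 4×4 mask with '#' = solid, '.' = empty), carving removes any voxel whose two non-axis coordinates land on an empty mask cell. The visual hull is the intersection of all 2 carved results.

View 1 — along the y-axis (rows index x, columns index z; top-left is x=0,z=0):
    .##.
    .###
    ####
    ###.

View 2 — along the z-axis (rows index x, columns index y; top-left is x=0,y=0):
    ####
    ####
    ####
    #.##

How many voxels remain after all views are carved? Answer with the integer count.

voxel count = 45

initial block: 4^3 = 64
carve view 1 (along y, XZ-mask fill 12/16): 48 voxels remain
carve view 2 (along z, XY-mask fill 15/16): 45 voxels remain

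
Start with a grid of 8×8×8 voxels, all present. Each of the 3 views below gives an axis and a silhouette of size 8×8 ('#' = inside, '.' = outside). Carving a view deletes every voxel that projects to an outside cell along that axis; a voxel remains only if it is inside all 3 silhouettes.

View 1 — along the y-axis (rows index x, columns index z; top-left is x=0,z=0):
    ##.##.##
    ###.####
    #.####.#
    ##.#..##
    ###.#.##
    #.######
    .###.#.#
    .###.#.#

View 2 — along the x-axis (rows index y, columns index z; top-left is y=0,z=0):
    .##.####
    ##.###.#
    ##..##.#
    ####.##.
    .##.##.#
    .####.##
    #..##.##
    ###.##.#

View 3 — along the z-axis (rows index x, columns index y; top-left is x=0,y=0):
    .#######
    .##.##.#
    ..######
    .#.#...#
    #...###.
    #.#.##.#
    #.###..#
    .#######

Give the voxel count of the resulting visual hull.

voxel count = 177

start: 8×8×8 = 512 voxels
carve view 1 (along y, XZ-mask fill 47/64): 376 voxels remain
carve view 2 (along x, YZ-mask fill 45/64): 267 voxels remain
carve view 3 (along z, XY-mask fill 42/64): 177 voxels remain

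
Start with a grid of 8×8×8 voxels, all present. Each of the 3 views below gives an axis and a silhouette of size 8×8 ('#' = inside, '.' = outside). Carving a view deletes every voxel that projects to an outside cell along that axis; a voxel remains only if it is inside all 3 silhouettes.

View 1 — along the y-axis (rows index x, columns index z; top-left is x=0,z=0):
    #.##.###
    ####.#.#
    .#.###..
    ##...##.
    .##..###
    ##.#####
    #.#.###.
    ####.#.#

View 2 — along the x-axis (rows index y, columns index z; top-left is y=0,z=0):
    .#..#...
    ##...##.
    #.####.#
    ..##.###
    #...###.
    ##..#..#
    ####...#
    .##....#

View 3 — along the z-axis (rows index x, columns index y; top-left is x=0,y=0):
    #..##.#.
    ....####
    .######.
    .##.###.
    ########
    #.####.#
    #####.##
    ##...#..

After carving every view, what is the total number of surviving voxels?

118 voxels

before carving: 512 voxels (8×8×8)
[1] y-view keeps 43 columns → grid now 344
[2] x-view keeps 33 columns → grid now 179
[3] z-view keeps 43 columns → grid now 118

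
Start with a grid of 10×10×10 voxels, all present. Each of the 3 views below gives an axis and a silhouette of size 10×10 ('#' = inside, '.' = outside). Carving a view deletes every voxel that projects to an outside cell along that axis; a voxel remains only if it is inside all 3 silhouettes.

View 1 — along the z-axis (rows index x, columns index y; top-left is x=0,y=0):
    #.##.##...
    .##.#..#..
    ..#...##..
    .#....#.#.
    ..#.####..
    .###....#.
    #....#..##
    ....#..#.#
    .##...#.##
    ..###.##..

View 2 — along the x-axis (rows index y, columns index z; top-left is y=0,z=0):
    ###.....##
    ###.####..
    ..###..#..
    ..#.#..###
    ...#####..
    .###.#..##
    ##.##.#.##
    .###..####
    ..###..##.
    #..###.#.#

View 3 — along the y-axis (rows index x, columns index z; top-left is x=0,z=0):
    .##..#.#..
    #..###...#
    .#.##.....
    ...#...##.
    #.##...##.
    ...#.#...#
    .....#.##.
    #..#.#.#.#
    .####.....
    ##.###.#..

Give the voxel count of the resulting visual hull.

start: 10×10×10 = 1000 voxels
V1 z: intersect with XY mask (41 set) -- 410 left
V2 x: intersect with YZ mask (57 set) -- 234 left
V3 y: intersect with XZ mask (41 set) -- 100 left

100 voxels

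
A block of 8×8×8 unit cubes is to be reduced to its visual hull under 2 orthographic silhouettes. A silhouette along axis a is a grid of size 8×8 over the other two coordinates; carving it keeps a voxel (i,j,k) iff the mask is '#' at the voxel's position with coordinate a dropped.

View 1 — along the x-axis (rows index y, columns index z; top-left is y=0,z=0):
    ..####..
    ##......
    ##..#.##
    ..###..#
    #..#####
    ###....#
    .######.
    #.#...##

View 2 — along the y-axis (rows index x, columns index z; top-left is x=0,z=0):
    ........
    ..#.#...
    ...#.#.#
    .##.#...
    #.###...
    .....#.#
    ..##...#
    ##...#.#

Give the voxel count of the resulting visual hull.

full grid |V| = 512
carve view 1 (along x, YZ-mask fill 35/64): 280 voxels remain
carve view 2 (along y, XZ-mask fill 21/64): 94 voxels remain

remaining voxels: 94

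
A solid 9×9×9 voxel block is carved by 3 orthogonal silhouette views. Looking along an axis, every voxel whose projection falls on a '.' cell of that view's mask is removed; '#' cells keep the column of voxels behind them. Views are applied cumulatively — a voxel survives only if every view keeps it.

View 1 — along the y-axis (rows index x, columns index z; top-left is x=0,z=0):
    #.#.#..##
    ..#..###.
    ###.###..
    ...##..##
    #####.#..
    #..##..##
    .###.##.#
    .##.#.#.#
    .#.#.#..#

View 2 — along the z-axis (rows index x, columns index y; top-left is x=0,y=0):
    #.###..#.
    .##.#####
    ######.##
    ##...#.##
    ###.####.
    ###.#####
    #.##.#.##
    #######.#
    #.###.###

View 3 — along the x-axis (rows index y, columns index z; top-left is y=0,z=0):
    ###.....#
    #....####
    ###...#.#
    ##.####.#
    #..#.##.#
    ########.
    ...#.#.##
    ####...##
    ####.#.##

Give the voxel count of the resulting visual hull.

start: 9×9×9 = 729 voxels
after view 1 [y-axis, 45 of 81 cells solid] → remaining = 405
after view 2 [z-axis, 61 of 81 cells solid] → remaining = 307
after view 3 [x-axis, 51 of 81 cells solid] → remaining = 194

194 voxels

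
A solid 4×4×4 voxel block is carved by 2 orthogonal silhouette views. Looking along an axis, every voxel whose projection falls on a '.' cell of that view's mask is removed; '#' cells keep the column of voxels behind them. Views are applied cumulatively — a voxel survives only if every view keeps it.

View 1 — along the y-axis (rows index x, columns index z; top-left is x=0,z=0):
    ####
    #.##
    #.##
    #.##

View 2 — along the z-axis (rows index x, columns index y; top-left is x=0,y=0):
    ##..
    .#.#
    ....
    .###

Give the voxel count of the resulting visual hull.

23 voxels

before carving: 64 voxels (4×4×4)
carve view 1 (along y, XZ-mask fill 13/16): 52 voxels remain
carve view 2 (along z, XY-mask fill 7/16): 23 voxels remain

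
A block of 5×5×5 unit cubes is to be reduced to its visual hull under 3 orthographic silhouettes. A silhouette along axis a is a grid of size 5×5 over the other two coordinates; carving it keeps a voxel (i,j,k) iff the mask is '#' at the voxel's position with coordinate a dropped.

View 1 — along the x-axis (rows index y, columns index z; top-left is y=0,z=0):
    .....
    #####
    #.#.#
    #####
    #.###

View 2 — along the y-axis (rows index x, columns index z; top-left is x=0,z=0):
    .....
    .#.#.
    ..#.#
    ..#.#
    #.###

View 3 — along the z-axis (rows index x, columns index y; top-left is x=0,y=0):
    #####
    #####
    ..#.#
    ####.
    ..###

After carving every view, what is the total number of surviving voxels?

remaining voxels: 26

before carving: 125 voxels (5×5×5)
[1] x-view keeps 17 columns → grid now 85
[2] y-view keeps 10 columns → grid now 36
[3] z-view keeps 19 columns → grid now 26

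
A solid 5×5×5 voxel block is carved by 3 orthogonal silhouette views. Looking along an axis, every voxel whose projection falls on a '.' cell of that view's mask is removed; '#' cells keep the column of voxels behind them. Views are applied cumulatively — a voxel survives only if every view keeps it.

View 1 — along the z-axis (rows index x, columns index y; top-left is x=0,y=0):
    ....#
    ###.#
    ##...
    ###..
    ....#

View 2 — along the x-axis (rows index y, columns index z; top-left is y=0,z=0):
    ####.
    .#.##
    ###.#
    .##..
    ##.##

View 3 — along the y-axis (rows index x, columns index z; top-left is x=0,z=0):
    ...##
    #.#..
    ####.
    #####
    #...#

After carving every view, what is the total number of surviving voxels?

26 voxels

start: 5×5×5 = 125 voxels
carve view 1 (along z, XY-mask fill 11/25): 55 voxels remain
carve view 2 (along x, YZ-mask fill 17/25): 41 voxels remain
carve view 3 (along y, XZ-mask fill 15/25): 26 voxels remain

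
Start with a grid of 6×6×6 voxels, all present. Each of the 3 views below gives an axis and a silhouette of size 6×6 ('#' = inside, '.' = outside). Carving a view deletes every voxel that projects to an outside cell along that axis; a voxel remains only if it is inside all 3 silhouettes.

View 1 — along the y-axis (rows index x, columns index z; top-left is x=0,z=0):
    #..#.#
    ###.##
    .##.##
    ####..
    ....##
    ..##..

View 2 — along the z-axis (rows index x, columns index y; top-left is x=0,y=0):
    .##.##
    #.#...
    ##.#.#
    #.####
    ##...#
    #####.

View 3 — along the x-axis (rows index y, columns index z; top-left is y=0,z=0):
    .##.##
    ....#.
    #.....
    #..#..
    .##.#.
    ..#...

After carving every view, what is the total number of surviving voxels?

start: 6×6×6 = 216 voxels
  1. axis=1 (XZ plane), |mask|=20  ⇒  voxels=120
  2. axis=2 (XY plane), |mask|=23  ⇒  voxels=74
  3. axis=0 (YZ plane), |mask|=12  ⇒  voxels=26

voxel count = 26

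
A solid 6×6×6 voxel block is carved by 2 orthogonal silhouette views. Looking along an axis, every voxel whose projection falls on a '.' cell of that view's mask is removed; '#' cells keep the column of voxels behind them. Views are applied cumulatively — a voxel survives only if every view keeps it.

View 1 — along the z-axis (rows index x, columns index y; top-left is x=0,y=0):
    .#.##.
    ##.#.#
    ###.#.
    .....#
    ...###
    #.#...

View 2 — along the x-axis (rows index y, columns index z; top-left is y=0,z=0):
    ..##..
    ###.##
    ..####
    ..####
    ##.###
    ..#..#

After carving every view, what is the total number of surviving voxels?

initial block: 6^3 = 216
V1 z: intersect with XY mask (17 set) -- 102 left
V2 x: intersect with YZ mask (22 set) -- 62 left

voxel count = 62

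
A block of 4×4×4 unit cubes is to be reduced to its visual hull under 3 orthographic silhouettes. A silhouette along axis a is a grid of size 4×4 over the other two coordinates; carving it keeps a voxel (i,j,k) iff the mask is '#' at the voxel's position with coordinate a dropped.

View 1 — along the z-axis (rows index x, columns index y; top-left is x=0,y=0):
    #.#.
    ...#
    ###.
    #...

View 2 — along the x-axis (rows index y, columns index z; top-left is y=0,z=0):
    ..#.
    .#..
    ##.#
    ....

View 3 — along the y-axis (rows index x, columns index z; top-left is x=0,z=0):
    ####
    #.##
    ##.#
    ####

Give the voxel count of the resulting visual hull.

|visual hull| = 9

full grid |V| = 64
carve view 1 (along z, XY-mask fill 7/16): 28 voxels remain
carve view 2 (along x, YZ-mask fill 5/16): 10 voxels remain
carve view 3 (along y, XZ-mask fill 14/16): 9 voxels remain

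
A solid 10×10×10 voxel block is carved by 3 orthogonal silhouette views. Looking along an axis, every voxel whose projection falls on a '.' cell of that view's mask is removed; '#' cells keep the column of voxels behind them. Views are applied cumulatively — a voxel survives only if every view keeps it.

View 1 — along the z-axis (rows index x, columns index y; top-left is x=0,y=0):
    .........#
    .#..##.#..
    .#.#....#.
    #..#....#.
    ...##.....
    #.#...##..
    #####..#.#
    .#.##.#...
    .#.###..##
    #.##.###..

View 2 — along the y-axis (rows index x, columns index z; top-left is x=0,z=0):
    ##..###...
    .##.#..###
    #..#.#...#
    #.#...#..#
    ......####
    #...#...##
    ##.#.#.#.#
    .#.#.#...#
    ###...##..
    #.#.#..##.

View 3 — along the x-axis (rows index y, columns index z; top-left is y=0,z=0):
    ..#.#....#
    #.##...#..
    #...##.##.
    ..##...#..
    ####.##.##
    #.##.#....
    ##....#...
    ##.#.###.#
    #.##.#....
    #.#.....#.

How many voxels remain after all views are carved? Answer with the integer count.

before carving: 1000 voxels (10×10×10)
V1 z: intersect with XY mask (40 set) -- 400 left
V2 y: intersect with XZ mask (47 set) -- 195 left
V3 x: intersect with YZ mask (44 set) -- 90 left

90 voxels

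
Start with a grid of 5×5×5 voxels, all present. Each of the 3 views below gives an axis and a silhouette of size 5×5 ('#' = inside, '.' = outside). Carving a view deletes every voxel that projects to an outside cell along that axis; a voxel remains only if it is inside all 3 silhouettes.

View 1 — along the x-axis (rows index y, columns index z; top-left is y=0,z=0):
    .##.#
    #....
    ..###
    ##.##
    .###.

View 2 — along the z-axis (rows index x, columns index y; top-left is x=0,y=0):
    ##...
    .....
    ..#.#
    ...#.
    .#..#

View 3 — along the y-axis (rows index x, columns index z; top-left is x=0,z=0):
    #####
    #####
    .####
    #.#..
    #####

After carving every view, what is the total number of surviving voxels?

remaining voxels: 15

before carving: 125 voxels (5×5×5)
  1. axis=0 (YZ plane), |mask|=14  ⇒  voxels=70
  2. axis=2 (XY plane), |mask|=7  ⇒  voxels=18
  3. axis=1 (XZ plane), |mask|=21  ⇒  voxels=15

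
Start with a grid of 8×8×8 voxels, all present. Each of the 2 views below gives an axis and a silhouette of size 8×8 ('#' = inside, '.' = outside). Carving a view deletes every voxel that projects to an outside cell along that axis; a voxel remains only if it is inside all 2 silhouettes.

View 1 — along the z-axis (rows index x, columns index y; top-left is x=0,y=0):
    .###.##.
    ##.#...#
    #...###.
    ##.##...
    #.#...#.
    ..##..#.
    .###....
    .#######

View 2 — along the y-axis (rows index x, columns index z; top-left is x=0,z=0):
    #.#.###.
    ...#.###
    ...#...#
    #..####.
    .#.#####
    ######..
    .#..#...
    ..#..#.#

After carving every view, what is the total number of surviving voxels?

before carving: 512 voxels (8×8×8)
V1 z: intersect with XY mask (33 set) -- 264 left
V2 y: intersect with XZ mask (33 set) -- 132 left

132 voxels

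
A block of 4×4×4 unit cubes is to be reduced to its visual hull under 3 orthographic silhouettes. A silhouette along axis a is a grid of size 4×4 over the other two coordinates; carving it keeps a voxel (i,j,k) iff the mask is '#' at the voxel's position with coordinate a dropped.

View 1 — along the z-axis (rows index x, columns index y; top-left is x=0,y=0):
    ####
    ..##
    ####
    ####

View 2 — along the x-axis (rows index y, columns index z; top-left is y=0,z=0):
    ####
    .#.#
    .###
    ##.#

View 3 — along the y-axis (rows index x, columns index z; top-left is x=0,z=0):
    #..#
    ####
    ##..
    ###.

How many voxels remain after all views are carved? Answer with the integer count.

initial block: 4^3 = 64
step 1: project along z, AND mask (14/16) → |grid| = 56
step 2: project along x, AND mask (12/16) → |grid| = 42
step 3: project along y, AND mask (11/16) → |grid| = 26

voxel count = 26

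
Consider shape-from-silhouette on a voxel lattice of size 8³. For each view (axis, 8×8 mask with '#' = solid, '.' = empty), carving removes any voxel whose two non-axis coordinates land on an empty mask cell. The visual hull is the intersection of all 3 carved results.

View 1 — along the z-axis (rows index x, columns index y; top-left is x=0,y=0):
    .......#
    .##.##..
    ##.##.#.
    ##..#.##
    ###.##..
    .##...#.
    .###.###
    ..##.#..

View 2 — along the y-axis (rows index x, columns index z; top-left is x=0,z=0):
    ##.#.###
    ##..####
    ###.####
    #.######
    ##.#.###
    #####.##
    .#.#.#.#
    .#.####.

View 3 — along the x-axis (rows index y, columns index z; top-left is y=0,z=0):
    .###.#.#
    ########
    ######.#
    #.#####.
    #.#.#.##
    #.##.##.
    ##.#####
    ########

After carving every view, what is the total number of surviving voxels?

remaining voxels: 152

initial block: 8^3 = 512
after view 1 [z-axis, 32 of 64 cells solid] → remaining = 256
after view 2 [y-axis, 48 of 64 cells solid] → remaining = 190
after view 3 [x-axis, 51 of 64 cells solid] → remaining = 152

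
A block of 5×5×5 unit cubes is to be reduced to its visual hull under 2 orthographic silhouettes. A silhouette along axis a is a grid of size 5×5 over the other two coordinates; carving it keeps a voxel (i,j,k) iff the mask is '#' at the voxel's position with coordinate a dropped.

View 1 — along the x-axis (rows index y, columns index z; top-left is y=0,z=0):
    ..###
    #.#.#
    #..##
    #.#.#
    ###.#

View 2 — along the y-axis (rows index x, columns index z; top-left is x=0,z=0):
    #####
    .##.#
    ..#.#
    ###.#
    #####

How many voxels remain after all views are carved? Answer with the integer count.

before carving: 125 voxels (5×5×5)
[1] x-view keeps 16 columns → grid now 80
[2] y-view keeps 19 columns → grid now 65

remaining voxels: 65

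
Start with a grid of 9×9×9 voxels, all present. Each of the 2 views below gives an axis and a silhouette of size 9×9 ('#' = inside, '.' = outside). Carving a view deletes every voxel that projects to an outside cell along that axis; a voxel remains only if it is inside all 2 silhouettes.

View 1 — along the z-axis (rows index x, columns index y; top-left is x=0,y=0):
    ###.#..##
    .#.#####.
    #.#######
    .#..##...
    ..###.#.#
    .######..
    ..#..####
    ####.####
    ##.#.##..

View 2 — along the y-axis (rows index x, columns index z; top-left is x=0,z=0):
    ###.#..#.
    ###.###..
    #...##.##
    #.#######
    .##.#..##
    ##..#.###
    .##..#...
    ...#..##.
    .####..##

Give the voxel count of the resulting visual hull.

start: 9×9×9 = 729 voxels
after view 1 [z-axis, 52 of 81 cells solid] → remaining = 468
after view 2 [y-axis, 47 of 81 cells solid] → remaining = 260

voxel count = 260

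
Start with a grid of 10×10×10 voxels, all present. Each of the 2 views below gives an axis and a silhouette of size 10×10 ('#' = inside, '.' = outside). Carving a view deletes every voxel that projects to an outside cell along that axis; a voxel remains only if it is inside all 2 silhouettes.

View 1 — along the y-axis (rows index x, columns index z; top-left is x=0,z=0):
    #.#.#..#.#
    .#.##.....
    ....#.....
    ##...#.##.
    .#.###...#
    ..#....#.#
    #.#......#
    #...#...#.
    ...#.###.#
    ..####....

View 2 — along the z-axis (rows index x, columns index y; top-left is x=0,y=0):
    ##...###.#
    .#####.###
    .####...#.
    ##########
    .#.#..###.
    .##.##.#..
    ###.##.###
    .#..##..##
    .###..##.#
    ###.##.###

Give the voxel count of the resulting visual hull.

full grid |V| = 1000
  1. axis=1 (XZ plane), |mask|=37  ⇒  voxels=370
  2. axis=2 (XY plane), |mask|=66  ⇒  voxels=250

remaining voxels: 250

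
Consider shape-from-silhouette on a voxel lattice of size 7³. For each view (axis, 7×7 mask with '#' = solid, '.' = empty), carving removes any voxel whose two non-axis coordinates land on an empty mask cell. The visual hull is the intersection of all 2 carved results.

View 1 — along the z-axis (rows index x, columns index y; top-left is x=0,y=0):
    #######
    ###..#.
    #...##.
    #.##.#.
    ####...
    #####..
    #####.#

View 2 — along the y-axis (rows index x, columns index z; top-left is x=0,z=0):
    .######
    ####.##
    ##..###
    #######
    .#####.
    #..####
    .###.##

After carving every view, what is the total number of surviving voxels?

voxel count = 184

initial block: 7^3 = 343
[1] z-view keeps 33 columns → grid now 231
[2] y-view keeps 39 columns → grid now 184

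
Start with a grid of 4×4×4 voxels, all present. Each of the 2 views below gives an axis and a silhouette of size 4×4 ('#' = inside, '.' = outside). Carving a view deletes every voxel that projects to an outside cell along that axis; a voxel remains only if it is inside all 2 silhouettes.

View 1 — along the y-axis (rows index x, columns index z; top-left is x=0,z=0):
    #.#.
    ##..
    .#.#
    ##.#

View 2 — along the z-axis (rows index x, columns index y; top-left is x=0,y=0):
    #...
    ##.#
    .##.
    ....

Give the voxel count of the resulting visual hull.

full grid |V| = 64
carve view 1 (along y, XZ-mask fill 9/16): 36 voxels remain
carve view 2 (along z, XY-mask fill 6/16): 12 voxels remain

|visual hull| = 12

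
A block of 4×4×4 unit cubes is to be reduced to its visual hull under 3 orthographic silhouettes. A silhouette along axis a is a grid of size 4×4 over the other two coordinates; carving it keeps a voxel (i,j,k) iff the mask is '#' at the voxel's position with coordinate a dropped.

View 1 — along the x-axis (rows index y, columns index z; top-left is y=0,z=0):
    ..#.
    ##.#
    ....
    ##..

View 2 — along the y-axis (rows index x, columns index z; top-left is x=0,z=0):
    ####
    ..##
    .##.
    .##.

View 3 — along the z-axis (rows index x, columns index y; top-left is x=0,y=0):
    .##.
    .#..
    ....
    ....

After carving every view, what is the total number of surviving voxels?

4 voxels

before carving: 64 voxels (4×4×4)
step 1: project along x, AND mask (6/16) → |grid| = 24
step 2: project along y, AND mask (10/16) → |grid| = 14
step 3: project along z, AND mask (3/16) → |grid| = 4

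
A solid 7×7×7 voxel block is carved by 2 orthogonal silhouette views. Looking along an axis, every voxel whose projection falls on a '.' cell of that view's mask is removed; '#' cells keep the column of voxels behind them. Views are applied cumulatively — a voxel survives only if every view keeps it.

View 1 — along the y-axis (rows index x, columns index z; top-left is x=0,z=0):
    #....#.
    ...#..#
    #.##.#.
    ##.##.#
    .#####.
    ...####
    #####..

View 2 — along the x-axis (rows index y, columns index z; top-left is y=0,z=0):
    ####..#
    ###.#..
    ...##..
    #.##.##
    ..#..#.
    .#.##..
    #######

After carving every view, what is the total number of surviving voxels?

initial block: 7^3 = 343
after view 1 [y-axis, 27 of 49 cells solid] → remaining = 189
after view 2 [x-axis, 28 of 49 cells solid] → remaining = 110

110 voxels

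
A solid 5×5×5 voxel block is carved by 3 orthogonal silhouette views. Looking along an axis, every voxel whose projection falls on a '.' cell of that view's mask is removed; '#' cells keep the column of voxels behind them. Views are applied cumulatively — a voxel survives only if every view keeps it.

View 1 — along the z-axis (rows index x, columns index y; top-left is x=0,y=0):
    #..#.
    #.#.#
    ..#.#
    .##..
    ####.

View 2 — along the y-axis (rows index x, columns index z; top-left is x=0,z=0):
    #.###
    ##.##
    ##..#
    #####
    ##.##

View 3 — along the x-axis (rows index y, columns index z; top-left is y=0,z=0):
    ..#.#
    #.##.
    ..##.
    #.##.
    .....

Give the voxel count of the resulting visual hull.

start: 5×5×5 = 125 voxels
[1] z-view keeps 13 columns → grid now 65
[2] y-view keeps 20 columns → grid now 52
[3] x-view keeps 10 columns → grid now 18

remaining voxels: 18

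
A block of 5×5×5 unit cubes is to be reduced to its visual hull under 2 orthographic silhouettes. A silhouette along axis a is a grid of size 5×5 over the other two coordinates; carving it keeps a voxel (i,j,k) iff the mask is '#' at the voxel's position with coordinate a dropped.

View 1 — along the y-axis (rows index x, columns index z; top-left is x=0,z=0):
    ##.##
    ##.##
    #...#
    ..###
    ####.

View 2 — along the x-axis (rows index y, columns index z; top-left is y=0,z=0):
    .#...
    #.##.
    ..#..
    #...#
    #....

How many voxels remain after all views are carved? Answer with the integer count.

start: 5×5×5 = 125 voxels
carve view 1 (along y, XZ-mask fill 17/25): 85 voxels remain
carve view 2 (along x, YZ-mask fill 8/25): 27 voxels remain

voxel count = 27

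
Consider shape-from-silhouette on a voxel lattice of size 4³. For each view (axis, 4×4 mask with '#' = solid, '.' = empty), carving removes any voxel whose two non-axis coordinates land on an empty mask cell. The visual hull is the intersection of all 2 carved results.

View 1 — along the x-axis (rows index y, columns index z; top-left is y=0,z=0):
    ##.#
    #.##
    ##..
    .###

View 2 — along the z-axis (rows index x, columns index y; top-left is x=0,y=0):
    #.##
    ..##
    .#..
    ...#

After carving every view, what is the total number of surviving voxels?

remaining voxels: 19

before carving: 64 voxels (4×4×4)
[1] x-view keeps 11 columns → grid now 44
[2] z-view keeps 7 columns → grid now 19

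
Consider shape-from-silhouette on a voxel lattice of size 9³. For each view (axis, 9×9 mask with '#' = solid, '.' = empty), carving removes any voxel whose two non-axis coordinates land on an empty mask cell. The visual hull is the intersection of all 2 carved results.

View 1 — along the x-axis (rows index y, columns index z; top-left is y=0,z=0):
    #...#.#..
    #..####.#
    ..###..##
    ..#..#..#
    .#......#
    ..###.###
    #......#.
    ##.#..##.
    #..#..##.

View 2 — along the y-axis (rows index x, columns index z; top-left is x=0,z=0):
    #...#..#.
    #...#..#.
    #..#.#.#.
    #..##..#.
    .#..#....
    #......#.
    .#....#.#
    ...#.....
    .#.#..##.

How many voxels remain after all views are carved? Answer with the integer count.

|visual hull| = 114

full grid |V| = 729
after view 1 [x-axis, 36 of 81 cells solid] → remaining = 324
after view 2 [y-axis, 26 of 81 cells solid] → remaining = 114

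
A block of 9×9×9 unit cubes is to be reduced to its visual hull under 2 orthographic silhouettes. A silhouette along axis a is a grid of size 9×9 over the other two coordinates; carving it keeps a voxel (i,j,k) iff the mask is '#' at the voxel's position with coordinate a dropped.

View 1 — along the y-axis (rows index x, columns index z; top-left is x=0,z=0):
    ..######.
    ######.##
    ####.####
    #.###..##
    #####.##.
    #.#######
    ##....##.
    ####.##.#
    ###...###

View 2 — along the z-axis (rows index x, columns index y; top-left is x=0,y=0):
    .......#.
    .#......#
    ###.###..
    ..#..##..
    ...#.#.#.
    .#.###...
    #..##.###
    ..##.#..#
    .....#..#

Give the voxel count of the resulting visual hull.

full grid |V| = 729
step 1: project along y, AND mask (60/81) → |grid| = 540
step 2: project along z, AND mask (31/81) → |grid| = 205

voxel count = 205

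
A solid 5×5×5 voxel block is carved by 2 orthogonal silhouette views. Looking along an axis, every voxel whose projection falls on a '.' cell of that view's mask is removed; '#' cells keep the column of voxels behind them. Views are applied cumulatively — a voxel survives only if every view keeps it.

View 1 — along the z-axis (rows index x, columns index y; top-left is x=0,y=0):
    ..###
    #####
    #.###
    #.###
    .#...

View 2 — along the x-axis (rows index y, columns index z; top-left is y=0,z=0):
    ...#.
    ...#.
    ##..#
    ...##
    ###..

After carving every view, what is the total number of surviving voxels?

start: 5×5×5 = 125 voxels
[1] z-view keeps 17 columns → grid now 85
[2] x-view keeps 10 columns → grid now 37

voxel count = 37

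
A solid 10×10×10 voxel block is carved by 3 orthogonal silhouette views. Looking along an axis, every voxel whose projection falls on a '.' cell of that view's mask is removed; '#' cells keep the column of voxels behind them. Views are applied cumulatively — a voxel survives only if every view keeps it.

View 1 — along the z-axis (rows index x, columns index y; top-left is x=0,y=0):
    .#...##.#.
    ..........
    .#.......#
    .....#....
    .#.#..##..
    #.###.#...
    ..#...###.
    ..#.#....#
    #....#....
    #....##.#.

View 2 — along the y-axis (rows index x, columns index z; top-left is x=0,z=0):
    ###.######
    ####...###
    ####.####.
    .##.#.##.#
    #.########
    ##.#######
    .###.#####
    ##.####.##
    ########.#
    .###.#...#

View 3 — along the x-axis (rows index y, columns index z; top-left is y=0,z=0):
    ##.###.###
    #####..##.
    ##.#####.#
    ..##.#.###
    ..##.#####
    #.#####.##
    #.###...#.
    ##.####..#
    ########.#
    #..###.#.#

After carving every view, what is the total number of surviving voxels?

remaining voxels: 160

before carving: 1000 voxels (10×10×10)
V1 z: intersect with XY mask (29 set) -- 290 left
V2 y: intersect with XZ mask (78 set) -- 233 left
V3 x: intersect with YZ mask (71 set) -- 160 left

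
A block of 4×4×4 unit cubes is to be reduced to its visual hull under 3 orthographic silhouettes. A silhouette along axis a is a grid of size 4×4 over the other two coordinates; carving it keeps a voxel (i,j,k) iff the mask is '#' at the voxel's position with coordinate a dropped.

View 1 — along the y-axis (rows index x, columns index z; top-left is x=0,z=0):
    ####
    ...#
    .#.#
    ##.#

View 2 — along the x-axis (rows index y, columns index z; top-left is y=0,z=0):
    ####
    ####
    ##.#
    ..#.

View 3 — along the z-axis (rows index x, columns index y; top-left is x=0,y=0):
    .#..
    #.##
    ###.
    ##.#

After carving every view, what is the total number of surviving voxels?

start: 4×4×4 = 64 voxels
carve view 1 (along y, XZ-mask fill 10/16): 40 voxels remain
carve view 2 (along x, YZ-mask fill 12/16): 30 voxels remain
carve view 3 (along z, XY-mask fill 10/16): 18 voxels remain

remaining voxels: 18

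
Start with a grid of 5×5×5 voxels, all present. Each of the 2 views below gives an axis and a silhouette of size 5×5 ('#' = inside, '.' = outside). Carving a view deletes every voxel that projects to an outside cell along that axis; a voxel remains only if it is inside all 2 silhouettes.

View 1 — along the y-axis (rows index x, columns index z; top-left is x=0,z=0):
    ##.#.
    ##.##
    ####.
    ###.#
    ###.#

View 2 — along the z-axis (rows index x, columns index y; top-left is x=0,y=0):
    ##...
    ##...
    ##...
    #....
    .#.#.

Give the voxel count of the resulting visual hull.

full grid |V| = 125
V1 y: intersect with XZ mask (19 set) -- 95 left
V2 z: intersect with XY mask (9 set) -- 34 left

remaining voxels: 34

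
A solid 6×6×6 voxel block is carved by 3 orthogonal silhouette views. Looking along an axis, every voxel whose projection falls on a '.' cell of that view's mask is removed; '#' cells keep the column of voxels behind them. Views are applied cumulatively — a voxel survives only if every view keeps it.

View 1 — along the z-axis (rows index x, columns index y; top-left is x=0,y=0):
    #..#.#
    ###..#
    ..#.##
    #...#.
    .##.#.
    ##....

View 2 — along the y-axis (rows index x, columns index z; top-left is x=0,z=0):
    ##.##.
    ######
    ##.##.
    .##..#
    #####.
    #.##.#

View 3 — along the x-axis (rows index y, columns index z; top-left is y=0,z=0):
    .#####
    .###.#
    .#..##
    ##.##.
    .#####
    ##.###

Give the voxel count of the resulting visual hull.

before carving: 216 voxels (6×6×6)
carve view 1 (along z, XY-mask fill 17/36): 102 voxels remain
carve view 2 (along y, XZ-mask fill 26/36): 77 voxels remain
carve view 3 (along x, YZ-mask fill 26/36): 58 voxels remain

|visual hull| = 58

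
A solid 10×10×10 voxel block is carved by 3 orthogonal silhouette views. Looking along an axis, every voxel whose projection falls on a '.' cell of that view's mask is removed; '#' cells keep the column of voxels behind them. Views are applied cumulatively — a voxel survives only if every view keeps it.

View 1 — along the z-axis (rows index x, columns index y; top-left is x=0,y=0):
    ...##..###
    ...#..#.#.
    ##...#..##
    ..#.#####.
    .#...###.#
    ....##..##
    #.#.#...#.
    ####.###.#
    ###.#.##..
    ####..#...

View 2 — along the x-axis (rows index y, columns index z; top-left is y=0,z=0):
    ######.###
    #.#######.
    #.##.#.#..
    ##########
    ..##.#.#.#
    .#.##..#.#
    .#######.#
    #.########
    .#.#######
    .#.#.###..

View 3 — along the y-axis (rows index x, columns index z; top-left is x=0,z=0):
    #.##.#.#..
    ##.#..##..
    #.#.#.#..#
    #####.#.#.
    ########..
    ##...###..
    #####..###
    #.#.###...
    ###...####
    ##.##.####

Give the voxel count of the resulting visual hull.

voxel count = 222

before carving: 1000 voxels (10×10×10)
step 1: project along z, AND mask (51/100) → |grid| = 510
step 2: project along x, AND mask (72/100) → |grid| = 366
step 3: project along y, AND mask (63/100) → |grid| = 222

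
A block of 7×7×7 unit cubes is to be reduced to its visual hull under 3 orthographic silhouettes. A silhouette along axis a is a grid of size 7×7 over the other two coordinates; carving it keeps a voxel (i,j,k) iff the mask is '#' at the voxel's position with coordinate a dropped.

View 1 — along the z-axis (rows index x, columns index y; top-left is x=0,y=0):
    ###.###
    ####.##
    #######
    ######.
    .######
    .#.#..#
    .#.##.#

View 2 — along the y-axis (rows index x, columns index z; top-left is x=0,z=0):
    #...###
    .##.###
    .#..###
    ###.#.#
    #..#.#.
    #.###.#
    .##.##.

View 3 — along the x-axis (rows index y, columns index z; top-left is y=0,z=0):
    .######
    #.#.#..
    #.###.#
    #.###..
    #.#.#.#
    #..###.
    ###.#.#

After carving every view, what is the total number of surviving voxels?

|visual hull| = 100

full grid |V| = 343
V1 z: intersect with XY mask (38 set) -- 266 left
V2 y: intersect with XZ mask (30 set) -- 161 left
V3 x: intersect with YZ mask (31 set) -- 100 left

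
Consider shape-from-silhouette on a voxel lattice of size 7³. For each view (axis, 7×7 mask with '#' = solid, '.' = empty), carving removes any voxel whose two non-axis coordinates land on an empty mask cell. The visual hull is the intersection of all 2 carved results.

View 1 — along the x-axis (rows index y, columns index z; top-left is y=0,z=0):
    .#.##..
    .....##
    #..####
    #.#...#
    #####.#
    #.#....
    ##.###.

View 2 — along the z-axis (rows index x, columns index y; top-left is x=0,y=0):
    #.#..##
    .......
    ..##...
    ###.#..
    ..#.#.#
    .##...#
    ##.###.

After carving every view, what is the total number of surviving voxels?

initial block: 7^3 = 343
V1 x: intersect with YZ mask (26 set) -- 182 left
V2 z: intersect with XY mask (21 set) -- 83 left

|visual hull| = 83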